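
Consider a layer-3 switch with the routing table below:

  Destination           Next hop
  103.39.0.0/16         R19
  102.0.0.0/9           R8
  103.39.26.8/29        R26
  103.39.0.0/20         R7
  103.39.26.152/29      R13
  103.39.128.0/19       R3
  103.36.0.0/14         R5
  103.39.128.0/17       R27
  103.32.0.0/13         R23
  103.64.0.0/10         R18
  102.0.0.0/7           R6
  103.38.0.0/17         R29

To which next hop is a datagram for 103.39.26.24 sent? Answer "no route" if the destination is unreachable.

Routes whose prefix contains 103.39.26.24:
  102.0.0.0/7 (102.0.0.0 - 103.255.255.255) -> R6
  103.32.0.0/13 (103.32.0.0 - 103.39.255.255) -> R23
  103.36.0.0/14 (103.36.0.0 - 103.39.255.255) -> R5
  103.39.0.0/16 (103.39.0.0 - 103.39.255.255) -> R19
More-specific entries that do NOT match:
  103.39.26.8/29 (103.39.26.8 - 103.39.26.15) does not contain 103.39.26.24
  103.39.26.152/29 (103.39.26.152 - 103.39.26.159) does not contain 103.39.26.24
  103.39.0.0/20 (103.39.0.0 - 103.39.15.255) does not contain 103.39.26.24
  103.39.128.0/19 (103.39.128.0 - 103.39.159.255) does not contain 103.39.26.24
  103.39.128.0/17 (103.39.128.0 - 103.39.255.255) does not contain 103.39.26.24
  103.38.0.0/17 (103.38.0.0 - 103.38.127.255) does not contain 103.39.26.24
Longest matching prefix is /16 -> next hop R19.

R19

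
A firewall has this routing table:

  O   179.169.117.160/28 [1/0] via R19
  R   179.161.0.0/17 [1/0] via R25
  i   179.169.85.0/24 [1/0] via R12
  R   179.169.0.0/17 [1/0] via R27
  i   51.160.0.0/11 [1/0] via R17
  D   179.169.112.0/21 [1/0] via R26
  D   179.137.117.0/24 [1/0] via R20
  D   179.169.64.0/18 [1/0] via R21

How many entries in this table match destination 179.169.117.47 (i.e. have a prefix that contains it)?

Prefixes containing 179.169.117.47:
  179.169.0.0/17 (179.169.0.0 - 179.169.127.255)
  179.169.64.0/18 (179.169.64.0 - 179.169.127.255)
  179.169.112.0/21 (179.169.112.0 - 179.169.119.255)
Total matching entries: 3.

3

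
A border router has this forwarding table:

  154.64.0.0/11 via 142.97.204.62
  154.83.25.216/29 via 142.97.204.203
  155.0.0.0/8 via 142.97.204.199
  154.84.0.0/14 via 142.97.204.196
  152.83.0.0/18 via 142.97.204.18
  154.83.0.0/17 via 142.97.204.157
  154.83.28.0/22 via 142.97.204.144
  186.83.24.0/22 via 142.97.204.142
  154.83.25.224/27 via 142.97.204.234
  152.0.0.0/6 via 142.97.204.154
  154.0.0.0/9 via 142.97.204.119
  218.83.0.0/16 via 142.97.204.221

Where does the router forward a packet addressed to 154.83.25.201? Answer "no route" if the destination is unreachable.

Routes whose prefix contains 154.83.25.201:
  152.0.0.0/6 (152.0.0.0 - 155.255.255.255) -> 142.97.204.154
  154.0.0.0/9 (154.0.0.0 - 154.127.255.255) -> 142.97.204.119
  154.64.0.0/11 (154.64.0.0 - 154.95.255.255) -> 142.97.204.62
  154.83.0.0/17 (154.83.0.0 - 154.83.127.255) -> 142.97.204.157
More-specific entries that do NOT match:
  154.83.25.216/29 (154.83.25.216 - 154.83.25.223) does not contain 154.83.25.201
  154.83.25.224/27 (154.83.25.224 - 154.83.25.255) does not contain 154.83.25.201
  154.83.28.0/22 (154.83.28.0 - 154.83.31.255) does not contain 154.83.25.201
  186.83.24.0/22 (186.83.24.0 - 186.83.27.255) does not contain 154.83.25.201
  152.83.0.0/18 (152.83.0.0 - 152.83.63.255) does not contain 154.83.25.201
Longest matching prefix is /17 -> next hop 142.97.204.157.

142.97.204.157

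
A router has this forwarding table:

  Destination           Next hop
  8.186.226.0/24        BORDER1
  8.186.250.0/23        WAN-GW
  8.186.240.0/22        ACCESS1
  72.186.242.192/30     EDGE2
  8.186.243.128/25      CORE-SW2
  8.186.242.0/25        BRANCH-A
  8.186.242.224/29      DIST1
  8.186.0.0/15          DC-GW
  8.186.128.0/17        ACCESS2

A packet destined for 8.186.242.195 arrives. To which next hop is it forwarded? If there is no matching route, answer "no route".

ACCESS1

Routes whose prefix contains 8.186.242.195:
  8.186.0.0/15 (8.186.0.0 - 8.187.255.255) -> DC-GW
  8.186.128.0/17 (8.186.128.0 - 8.186.255.255) -> ACCESS2
  8.186.240.0/22 (8.186.240.0 - 8.186.243.255) -> ACCESS1
More-specific entries that do NOT match:
  72.186.242.192/30 (72.186.242.192 - 72.186.242.195) does not contain 8.186.242.195
  8.186.242.224/29 (8.186.242.224 - 8.186.242.231) does not contain 8.186.242.195
  8.186.243.128/25 (8.186.243.128 - 8.186.243.255) does not contain 8.186.242.195
  8.186.242.0/25 (8.186.242.0 - 8.186.242.127) does not contain 8.186.242.195
  8.186.226.0/24 (8.186.226.0 - 8.186.226.255) does not contain 8.186.242.195
  8.186.250.0/23 (8.186.250.0 - 8.186.251.255) does not contain 8.186.242.195
Longest matching prefix is /22 -> next hop ACCESS1.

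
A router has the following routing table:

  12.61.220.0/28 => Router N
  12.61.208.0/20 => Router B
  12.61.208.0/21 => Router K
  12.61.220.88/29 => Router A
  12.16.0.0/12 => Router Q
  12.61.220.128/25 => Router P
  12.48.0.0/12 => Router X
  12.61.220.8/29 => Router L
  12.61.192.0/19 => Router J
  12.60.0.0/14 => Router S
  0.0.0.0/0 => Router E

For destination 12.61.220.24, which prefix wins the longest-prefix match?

Entries matching 12.61.220.24:
  0.0.0.0/0 (default, matches everything)
  12.48.0.0/12 (12.48.0.0 - 12.63.255.255)
  12.60.0.0/14 (12.60.0.0 - 12.63.255.255)
  12.61.192.0/19 (12.61.192.0 - 12.61.223.255)
  12.61.208.0/20 (12.61.208.0 - 12.61.223.255)
Most specific is 12.61.208.0/20.

12.61.208.0/20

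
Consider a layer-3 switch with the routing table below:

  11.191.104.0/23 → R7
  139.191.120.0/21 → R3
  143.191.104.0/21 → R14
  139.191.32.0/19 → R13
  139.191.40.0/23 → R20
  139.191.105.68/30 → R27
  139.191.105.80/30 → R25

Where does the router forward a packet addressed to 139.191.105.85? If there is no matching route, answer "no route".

No entry's prefix contains 139.191.105.85; there is no default route.

no route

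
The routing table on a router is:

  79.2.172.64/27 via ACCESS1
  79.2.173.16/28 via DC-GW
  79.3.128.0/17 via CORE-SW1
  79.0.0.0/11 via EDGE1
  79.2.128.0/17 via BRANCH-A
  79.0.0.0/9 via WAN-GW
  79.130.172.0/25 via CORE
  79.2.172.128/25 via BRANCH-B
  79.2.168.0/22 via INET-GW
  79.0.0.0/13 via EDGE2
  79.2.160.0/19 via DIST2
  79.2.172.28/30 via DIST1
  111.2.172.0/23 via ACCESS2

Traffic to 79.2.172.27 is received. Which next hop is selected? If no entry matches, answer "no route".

DIST2

Routes whose prefix contains 79.2.172.27:
  79.0.0.0/9 (79.0.0.0 - 79.127.255.255) -> WAN-GW
  79.0.0.0/11 (79.0.0.0 - 79.31.255.255) -> EDGE1
  79.0.0.0/13 (79.0.0.0 - 79.7.255.255) -> EDGE2
  79.2.128.0/17 (79.2.128.0 - 79.2.255.255) -> BRANCH-A
  79.2.160.0/19 (79.2.160.0 - 79.2.191.255) -> DIST2
More-specific entries that do NOT match:
  79.2.172.28/30 (79.2.172.28 - 79.2.172.31) does not contain 79.2.172.27
  79.2.173.16/28 (79.2.173.16 - 79.2.173.31) does not contain 79.2.172.27
  79.2.172.64/27 (79.2.172.64 - 79.2.172.95) does not contain 79.2.172.27
  79.130.172.0/25 (79.130.172.0 - 79.130.172.127) does not contain 79.2.172.27
  79.2.172.128/25 (79.2.172.128 - 79.2.172.255) does not contain 79.2.172.27
  111.2.172.0/23 (111.2.172.0 - 111.2.173.255) does not contain 79.2.172.27
  79.2.168.0/22 (79.2.168.0 - 79.2.171.255) does not contain 79.2.172.27
Longest matching prefix is /19 -> next hop DIST2.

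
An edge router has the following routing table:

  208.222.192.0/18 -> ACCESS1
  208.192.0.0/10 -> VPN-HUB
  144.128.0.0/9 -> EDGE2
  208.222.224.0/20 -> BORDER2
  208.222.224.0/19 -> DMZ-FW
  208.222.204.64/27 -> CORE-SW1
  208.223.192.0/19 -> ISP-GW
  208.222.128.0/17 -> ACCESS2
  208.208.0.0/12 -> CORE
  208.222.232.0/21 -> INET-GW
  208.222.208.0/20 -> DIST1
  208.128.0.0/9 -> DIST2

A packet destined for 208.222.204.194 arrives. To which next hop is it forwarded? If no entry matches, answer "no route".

Routes whose prefix contains 208.222.204.194:
  208.128.0.0/9 (208.128.0.0 - 208.255.255.255) -> DIST2
  208.192.0.0/10 (208.192.0.0 - 208.255.255.255) -> VPN-HUB
  208.208.0.0/12 (208.208.0.0 - 208.223.255.255) -> CORE
  208.222.128.0/17 (208.222.128.0 - 208.222.255.255) -> ACCESS2
  208.222.192.0/18 (208.222.192.0 - 208.222.255.255) -> ACCESS1
More-specific entries that do NOT match:
  208.222.204.64/27 (208.222.204.64 - 208.222.204.95) does not contain 208.222.204.194
  208.222.232.0/21 (208.222.232.0 - 208.222.239.255) does not contain 208.222.204.194
  208.222.224.0/20 (208.222.224.0 - 208.222.239.255) does not contain 208.222.204.194
  208.222.208.0/20 (208.222.208.0 - 208.222.223.255) does not contain 208.222.204.194
  208.222.224.0/19 (208.222.224.0 - 208.222.255.255) does not contain 208.222.204.194
  208.223.192.0/19 (208.223.192.0 - 208.223.223.255) does not contain 208.222.204.194
Longest matching prefix is /18 -> next hop ACCESS1.

ACCESS1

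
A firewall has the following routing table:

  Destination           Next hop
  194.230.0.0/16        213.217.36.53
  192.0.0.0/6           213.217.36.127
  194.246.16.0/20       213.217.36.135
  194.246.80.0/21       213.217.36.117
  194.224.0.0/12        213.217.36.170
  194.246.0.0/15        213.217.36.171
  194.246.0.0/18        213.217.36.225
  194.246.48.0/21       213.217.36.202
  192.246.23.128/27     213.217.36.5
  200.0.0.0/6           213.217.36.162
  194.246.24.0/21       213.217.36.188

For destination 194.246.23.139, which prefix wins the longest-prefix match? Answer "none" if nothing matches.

Entries matching 194.246.23.139:
  192.0.0.0/6 (192.0.0.0 - 195.255.255.255)
  194.246.0.0/15 (194.246.0.0 - 194.247.255.255)
  194.246.0.0/18 (194.246.0.0 - 194.246.63.255)
  194.246.16.0/20 (194.246.16.0 - 194.246.31.255)
Most specific is 194.246.16.0/20.

194.246.16.0/20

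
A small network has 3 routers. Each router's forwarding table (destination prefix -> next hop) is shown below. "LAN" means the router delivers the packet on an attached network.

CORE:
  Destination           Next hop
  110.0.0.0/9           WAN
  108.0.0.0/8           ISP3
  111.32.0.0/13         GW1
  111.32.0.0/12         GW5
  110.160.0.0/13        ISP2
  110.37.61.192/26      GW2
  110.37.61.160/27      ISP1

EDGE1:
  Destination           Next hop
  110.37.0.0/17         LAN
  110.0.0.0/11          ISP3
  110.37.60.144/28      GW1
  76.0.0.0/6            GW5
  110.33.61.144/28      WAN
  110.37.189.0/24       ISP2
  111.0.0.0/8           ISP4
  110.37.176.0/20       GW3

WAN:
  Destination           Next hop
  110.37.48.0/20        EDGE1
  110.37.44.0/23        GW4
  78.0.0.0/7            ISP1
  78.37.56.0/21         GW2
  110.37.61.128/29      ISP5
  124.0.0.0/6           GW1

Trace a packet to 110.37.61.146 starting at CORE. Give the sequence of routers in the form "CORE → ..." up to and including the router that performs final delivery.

At CORE: longest match for 110.37.61.146 is 110.0.0.0/9 -> WAN
At WAN: longest match for 110.37.61.146 is 110.37.48.0/20 -> EDGE1
At EDGE1: longest match for 110.37.61.146 is 110.37.0.0/17 -> LAN

CORE → WAN → EDGE1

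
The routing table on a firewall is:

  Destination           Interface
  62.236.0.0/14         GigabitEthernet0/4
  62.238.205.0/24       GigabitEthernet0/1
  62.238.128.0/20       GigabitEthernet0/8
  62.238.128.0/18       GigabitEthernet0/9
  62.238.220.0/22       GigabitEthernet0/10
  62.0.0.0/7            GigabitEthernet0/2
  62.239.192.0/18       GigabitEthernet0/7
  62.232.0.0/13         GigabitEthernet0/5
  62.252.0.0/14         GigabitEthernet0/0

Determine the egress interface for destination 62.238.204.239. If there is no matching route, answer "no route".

Routes whose prefix contains 62.238.204.239:
  62.0.0.0/7 (62.0.0.0 - 63.255.255.255) -> GigabitEthernet0/2
  62.232.0.0/13 (62.232.0.0 - 62.239.255.255) -> GigabitEthernet0/5
  62.236.0.0/14 (62.236.0.0 - 62.239.255.255) -> GigabitEthernet0/4
More-specific entries that do NOT match:
  62.238.205.0/24 (62.238.205.0 - 62.238.205.255) does not contain 62.238.204.239
  62.238.220.0/22 (62.238.220.0 - 62.238.223.255) does not contain 62.238.204.239
  62.238.128.0/20 (62.238.128.0 - 62.238.143.255) does not contain 62.238.204.239
  62.238.128.0/18 (62.238.128.0 - 62.238.191.255) does not contain 62.238.204.239
  62.239.192.0/18 (62.239.192.0 - 62.239.255.255) does not contain 62.238.204.239
Longest matching prefix is /14 -> interface GigabitEthernet0/4.

GigabitEthernet0/4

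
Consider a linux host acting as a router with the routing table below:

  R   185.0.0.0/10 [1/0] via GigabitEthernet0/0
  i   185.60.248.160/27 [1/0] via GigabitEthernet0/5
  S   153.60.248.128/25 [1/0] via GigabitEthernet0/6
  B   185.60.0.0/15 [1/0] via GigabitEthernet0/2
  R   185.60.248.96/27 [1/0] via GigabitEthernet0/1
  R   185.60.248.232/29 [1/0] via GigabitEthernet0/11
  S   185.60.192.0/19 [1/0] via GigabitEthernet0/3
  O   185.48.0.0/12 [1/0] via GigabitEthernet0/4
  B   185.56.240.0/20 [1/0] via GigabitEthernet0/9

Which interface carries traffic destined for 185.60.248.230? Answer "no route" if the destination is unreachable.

GigabitEthernet0/2

Routes whose prefix contains 185.60.248.230:
  185.0.0.0/10 (185.0.0.0 - 185.63.255.255) -> GigabitEthernet0/0
  185.48.0.0/12 (185.48.0.0 - 185.63.255.255) -> GigabitEthernet0/4
  185.60.0.0/15 (185.60.0.0 - 185.61.255.255) -> GigabitEthernet0/2
More-specific entries that do NOT match:
  185.60.248.232/29 (185.60.248.232 - 185.60.248.239) does not contain 185.60.248.230
  185.60.248.160/27 (185.60.248.160 - 185.60.248.191) does not contain 185.60.248.230
  185.60.248.96/27 (185.60.248.96 - 185.60.248.127) does not contain 185.60.248.230
  153.60.248.128/25 (153.60.248.128 - 153.60.248.255) does not contain 185.60.248.230
  185.56.240.0/20 (185.56.240.0 - 185.56.255.255) does not contain 185.60.248.230
  185.60.192.0/19 (185.60.192.0 - 185.60.223.255) does not contain 185.60.248.230
Longest matching prefix is /15 -> interface GigabitEthernet0/2.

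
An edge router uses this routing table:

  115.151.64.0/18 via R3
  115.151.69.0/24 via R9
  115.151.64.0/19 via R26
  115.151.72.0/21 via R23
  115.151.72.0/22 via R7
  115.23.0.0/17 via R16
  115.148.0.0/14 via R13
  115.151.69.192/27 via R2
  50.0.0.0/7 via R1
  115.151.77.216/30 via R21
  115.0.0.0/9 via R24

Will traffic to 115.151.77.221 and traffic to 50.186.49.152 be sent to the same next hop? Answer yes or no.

115.151.77.221: longest match 115.151.72.0/21 -> R23
50.186.49.152: longest match 50.0.0.0/7 -> R1

no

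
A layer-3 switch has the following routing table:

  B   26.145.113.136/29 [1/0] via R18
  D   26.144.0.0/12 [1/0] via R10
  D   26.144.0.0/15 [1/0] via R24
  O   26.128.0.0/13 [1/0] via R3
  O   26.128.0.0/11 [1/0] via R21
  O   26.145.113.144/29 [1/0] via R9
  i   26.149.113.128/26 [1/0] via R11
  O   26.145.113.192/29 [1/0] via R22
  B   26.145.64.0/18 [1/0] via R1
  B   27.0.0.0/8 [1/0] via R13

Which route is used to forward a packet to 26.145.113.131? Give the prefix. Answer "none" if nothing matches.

Entries matching 26.145.113.131:
  26.128.0.0/11 (26.128.0.0 - 26.159.255.255)
  26.144.0.0/12 (26.144.0.0 - 26.159.255.255)
  26.144.0.0/15 (26.144.0.0 - 26.145.255.255)
  26.145.64.0/18 (26.145.64.0 - 26.145.127.255)
Most specific is 26.145.64.0/18.

26.145.64.0/18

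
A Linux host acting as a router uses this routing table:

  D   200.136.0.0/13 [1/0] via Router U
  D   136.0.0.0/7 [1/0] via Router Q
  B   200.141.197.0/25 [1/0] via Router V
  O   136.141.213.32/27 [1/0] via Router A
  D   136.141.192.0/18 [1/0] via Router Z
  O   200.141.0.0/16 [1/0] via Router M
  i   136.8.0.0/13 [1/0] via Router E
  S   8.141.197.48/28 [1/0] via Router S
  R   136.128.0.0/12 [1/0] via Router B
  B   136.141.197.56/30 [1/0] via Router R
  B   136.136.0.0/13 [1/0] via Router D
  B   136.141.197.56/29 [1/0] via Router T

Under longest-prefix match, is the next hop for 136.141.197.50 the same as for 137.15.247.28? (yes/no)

136.141.197.50: longest match 136.141.192.0/18 -> Router Z
137.15.247.28: longest match 136.0.0.0/7 -> Router Q

no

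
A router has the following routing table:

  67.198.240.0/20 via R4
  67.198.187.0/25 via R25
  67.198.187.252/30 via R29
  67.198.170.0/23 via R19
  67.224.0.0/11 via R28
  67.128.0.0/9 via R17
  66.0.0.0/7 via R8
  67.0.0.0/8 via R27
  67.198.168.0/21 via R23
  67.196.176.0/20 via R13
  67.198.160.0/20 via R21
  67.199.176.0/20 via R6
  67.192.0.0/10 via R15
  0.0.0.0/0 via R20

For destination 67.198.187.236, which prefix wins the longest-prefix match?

Entries matching 67.198.187.236:
  0.0.0.0/0 (default, matches everything)
  66.0.0.0/7 (66.0.0.0 - 67.255.255.255)
  67.0.0.0/8 (67.0.0.0 - 67.255.255.255)
  67.128.0.0/9 (67.128.0.0 - 67.255.255.255)
  67.192.0.0/10 (67.192.0.0 - 67.255.255.255)
Most specific is 67.192.0.0/10.

67.192.0.0/10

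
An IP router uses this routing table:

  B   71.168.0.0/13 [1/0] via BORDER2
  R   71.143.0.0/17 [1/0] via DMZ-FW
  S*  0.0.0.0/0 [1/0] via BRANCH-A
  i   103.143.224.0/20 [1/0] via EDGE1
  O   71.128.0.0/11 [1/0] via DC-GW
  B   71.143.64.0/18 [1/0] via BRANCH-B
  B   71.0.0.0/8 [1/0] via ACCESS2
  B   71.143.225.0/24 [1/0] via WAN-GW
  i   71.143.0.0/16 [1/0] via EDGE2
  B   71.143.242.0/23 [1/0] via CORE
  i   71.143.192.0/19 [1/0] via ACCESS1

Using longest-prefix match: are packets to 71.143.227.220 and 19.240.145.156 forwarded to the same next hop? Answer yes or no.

no

71.143.227.220: longest match 71.143.0.0/16 -> EDGE2
19.240.145.156: longest match 0.0.0.0/0 -> BRANCH-A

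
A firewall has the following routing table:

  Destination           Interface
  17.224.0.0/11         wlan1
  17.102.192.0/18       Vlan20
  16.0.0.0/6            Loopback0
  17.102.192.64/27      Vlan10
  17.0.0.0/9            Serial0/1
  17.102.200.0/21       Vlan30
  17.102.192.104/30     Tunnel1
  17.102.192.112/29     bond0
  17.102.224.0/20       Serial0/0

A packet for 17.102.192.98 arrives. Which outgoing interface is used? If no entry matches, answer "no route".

Vlan20

Routes whose prefix contains 17.102.192.98:
  16.0.0.0/6 (16.0.0.0 - 19.255.255.255) -> Loopback0
  17.0.0.0/9 (17.0.0.0 - 17.127.255.255) -> Serial0/1
  17.102.192.0/18 (17.102.192.0 - 17.102.255.255) -> Vlan20
More-specific entries that do NOT match:
  17.102.192.104/30 (17.102.192.104 - 17.102.192.107) does not contain 17.102.192.98
  17.102.192.112/29 (17.102.192.112 - 17.102.192.119) does not contain 17.102.192.98
  17.102.192.64/27 (17.102.192.64 - 17.102.192.95) does not contain 17.102.192.98
  17.102.200.0/21 (17.102.200.0 - 17.102.207.255) does not contain 17.102.192.98
  17.102.224.0/20 (17.102.224.0 - 17.102.239.255) does not contain 17.102.192.98
Longest matching prefix is /18 -> interface Vlan20.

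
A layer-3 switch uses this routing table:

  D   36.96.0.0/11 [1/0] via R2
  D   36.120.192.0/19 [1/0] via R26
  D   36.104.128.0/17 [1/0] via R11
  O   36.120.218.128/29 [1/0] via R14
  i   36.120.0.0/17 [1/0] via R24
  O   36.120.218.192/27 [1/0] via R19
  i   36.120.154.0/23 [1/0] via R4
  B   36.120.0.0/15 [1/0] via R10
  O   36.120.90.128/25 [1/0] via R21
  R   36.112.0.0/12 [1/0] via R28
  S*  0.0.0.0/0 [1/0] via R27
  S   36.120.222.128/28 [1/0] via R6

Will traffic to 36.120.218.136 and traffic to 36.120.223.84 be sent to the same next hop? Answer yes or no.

36.120.218.136: longest match 36.120.192.0/19 -> R26
36.120.223.84: longest match 36.120.192.0/19 -> R26

yes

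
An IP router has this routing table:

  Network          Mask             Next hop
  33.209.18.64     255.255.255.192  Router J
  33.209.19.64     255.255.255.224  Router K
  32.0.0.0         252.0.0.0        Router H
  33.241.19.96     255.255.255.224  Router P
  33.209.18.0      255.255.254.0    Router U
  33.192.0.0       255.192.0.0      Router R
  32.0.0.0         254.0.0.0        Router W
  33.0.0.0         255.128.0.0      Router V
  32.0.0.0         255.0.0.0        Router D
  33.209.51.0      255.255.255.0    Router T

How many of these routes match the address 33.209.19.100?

4

Prefixes containing 33.209.19.100:
  32.0.0.0/6 (32.0.0.0 - 35.255.255.255)
  32.0.0.0/7 (32.0.0.0 - 33.255.255.255)
  33.192.0.0/10 (33.192.0.0 - 33.255.255.255)
  33.209.18.0/23 (33.209.18.0 - 33.209.19.255)
Total matching entries: 4.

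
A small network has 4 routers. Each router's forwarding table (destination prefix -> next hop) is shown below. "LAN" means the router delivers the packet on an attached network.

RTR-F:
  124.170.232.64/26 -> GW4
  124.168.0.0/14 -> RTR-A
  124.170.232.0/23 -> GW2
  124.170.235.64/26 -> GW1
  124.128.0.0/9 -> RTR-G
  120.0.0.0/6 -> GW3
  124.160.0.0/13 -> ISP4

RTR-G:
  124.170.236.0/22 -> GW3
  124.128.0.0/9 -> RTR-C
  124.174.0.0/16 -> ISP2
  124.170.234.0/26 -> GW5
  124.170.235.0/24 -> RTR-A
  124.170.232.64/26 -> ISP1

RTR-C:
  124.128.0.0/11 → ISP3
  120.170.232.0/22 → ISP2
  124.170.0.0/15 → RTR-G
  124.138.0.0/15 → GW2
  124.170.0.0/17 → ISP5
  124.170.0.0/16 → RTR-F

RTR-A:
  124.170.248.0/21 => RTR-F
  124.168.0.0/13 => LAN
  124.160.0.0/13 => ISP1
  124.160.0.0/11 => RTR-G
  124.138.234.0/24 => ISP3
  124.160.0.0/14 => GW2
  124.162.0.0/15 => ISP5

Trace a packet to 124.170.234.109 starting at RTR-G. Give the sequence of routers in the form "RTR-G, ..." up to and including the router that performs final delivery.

At RTR-G: longest match for 124.170.234.109 is 124.128.0.0/9 -> RTR-C
At RTR-C: longest match for 124.170.234.109 is 124.170.0.0/16 -> RTR-F
At RTR-F: longest match for 124.170.234.109 is 124.168.0.0/14 -> RTR-A
At RTR-A: longest match for 124.170.234.109 is 124.168.0.0/13 -> LAN

RTR-G, RTR-C, RTR-F, RTR-A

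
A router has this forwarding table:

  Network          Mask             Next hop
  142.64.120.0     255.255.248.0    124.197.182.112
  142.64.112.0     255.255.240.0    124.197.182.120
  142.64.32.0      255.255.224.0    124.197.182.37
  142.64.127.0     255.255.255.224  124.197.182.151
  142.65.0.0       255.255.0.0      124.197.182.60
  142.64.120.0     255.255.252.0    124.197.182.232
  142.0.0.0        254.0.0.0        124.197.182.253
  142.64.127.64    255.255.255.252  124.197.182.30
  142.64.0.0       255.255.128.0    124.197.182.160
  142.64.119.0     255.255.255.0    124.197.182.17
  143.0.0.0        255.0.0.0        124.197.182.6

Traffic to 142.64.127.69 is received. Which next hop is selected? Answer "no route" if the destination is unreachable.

Routes whose prefix contains 142.64.127.69:
  142.0.0.0/7 (142.0.0.0 - 143.255.255.255) -> 124.197.182.253
  142.64.0.0/17 (142.64.0.0 - 142.64.127.255) -> 124.197.182.160
  142.64.112.0/20 (142.64.112.0 - 142.64.127.255) -> 124.197.182.120
  142.64.120.0/21 (142.64.120.0 - 142.64.127.255) -> 124.197.182.112
More-specific entries that do NOT match:
  142.64.127.64/30 (142.64.127.64 - 142.64.127.67) does not contain 142.64.127.69
  142.64.127.0/27 (142.64.127.0 - 142.64.127.31) does not contain 142.64.127.69
  142.64.119.0/24 (142.64.119.0 - 142.64.119.255) does not contain 142.64.127.69
  142.64.120.0/22 (142.64.120.0 - 142.64.123.255) does not contain 142.64.127.69
Longest matching prefix is /21 -> next hop 124.197.182.112.

124.197.182.112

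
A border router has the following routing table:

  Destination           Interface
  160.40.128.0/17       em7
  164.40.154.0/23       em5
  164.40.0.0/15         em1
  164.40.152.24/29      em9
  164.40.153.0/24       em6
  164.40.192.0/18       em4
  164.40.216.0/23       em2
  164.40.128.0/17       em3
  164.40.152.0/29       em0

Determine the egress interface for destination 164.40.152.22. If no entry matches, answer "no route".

Routes whose prefix contains 164.40.152.22:
  164.40.0.0/15 (164.40.0.0 - 164.41.255.255) -> em1
  164.40.128.0/17 (164.40.128.0 - 164.40.255.255) -> em3
More-specific entries that do NOT match:
  164.40.152.24/29 (164.40.152.24 - 164.40.152.31) does not contain 164.40.152.22
  164.40.152.0/29 (164.40.152.0 - 164.40.152.7) does not contain 164.40.152.22
  164.40.153.0/24 (164.40.153.0 - 164.40.153.255) does not contain 164.40.152.22
  164.40.154.0/23 (164.40.154.0 - 164.40.155.255) does not contain 164.40.152.22
  164.40.216.0/23 (164.40.216.0 - 164.40.217.255) does not contain 164.40.152.22
  164.40.192.0/18 (164.40.192.0 - 164.40.255.255) does not contain 164.40.152.22
Longest matching prefix is /17 -> interface em3.

em3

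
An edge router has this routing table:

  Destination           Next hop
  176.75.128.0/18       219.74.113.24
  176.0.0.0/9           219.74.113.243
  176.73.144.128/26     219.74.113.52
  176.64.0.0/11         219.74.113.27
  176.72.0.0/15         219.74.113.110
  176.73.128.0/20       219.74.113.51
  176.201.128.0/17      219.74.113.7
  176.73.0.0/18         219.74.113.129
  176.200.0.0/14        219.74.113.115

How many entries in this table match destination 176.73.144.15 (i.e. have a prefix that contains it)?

3

Prefixes containing 176.73.144.15:
  176.0.0.0/9 (176.0.0.0 - 176.127.255.255)
  176.64.0.0/11 (176.64.0.0 - 176.95.255.255)
  176.72.0.0/15 (176.72.0.0 - 176.73.255.255)
Total matching entries: 3.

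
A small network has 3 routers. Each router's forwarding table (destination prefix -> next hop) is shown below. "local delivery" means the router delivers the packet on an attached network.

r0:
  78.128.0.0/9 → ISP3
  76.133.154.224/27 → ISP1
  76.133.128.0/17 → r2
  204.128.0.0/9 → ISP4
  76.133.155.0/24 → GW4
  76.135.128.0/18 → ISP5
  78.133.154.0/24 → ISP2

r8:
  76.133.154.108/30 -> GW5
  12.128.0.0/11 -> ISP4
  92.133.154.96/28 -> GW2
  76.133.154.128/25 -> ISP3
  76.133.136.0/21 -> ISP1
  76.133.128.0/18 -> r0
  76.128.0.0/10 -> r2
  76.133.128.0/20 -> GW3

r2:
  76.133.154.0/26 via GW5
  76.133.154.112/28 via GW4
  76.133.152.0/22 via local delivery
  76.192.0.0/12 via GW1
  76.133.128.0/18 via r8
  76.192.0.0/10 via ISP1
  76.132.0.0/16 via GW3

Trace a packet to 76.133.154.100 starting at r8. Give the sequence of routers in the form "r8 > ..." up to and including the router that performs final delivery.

At r8: longest match for 76.133.154.100 is 76.133.128.0/18 -> r0
At r0: longest match for 76.133.154.100 is 76.133.128.0/17 -> r2
At r2: longest match for 76.133.154.100 is 76.133.152.0/22 -> local delivery

r8 > r0 > r2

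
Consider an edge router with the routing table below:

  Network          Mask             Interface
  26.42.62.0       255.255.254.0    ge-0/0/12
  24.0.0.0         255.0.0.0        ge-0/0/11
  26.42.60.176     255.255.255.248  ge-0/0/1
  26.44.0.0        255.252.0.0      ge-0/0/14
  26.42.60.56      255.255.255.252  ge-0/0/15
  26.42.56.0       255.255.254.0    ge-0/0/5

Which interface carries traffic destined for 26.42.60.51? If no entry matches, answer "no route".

no route

No entry's prefix contains 26.42.60.51; there is no default route.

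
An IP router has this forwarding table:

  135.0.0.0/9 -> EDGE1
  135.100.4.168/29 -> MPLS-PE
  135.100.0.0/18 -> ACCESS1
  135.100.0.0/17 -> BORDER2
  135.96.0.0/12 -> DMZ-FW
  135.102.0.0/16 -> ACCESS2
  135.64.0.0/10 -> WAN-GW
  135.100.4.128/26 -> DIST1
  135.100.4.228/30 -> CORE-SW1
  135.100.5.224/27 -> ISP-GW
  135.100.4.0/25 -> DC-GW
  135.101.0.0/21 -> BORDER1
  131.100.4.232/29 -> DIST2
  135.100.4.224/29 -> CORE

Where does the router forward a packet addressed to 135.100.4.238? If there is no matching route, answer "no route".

Routes whose prefix contains 135.100.4.238:
  135.0.0.0/9 (135.0.0.0 - 135.127.255.255) -> EDGE1
  135.64.0.0/10 (135.64.0.0 - 135.127.255.255) -> WAN-GW
  135.96.0.0/12 (135.96.0.0 - 135.111.255.255) -> DMZ-FW
  135.100.0.0/17 (135.100.0.0 - 135.100.127.255) -> BORDER2
  135.100.0.0/18 (135.100.0.0 - 135.100.63.255) -> ACCESS1
More-specific entries that do NOT match:
  135.100.4.228/30 (135.100.4.228 - 135.100.4.231) does not contain 135.100.4.238
  135.100.4.168/29 (135.100.4.168 - 135.100.4.175) does not contain 135.100.4.238
  131.100.4.232/29 (131.100.4.232 - 131.100.4.239) does not contain 135.100.4.238
  135.100.4.224/29 (135.100.4.224 - 135.100.4.231) does not contain 135.100.4.238
  135.100.5.224/27 (135.100.5.224 - 135.100.5.255) does not contain 135.100.4.238
  135.100.4.128/26 (135.100.4.128 - 135.100.4.191) does not contain 135.100.4.238
  135.100.4.0/25 (135.100.4.0 - 135.100.4.127) does not contain 135.100.4.238
  135.101.0.0/21 (135.101.0.0 - 135.101.7.255) does not contain 135.100.4.238
Longest matching prefix is /18 -> next hop ACCESS1.

ACCESS1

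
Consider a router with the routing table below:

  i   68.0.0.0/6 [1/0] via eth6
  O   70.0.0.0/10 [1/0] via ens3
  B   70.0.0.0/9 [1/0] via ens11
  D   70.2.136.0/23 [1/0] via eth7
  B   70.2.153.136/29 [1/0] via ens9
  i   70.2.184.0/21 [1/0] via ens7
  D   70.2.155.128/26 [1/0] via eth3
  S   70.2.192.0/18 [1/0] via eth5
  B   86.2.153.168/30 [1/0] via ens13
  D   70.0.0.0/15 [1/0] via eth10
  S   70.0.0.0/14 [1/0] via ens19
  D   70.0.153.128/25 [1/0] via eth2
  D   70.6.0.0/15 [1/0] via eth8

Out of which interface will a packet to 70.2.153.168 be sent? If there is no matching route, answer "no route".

Routes whose prefix contains 70.2.153.168:
  68.0.0.0/6 (68.0.0.0 - 71.255.255.255) -> eth6
  70.0.0.0/9 (70.0.0.0 - 70.127.255.255) -> ens11
  70.0.0.0/10 (70.0.0.0 - 70.63.255.255) -> ens3
  70.0.0.0/14 (70.0.0.0 - 70.3.255.255) -> ens19
More-specific entries that do NOT match:
  86.2.153.168/30 (86.2.153.168 - 86.2.153.171) does not contain 70.2.153.168
  70.2.153.136/29 (70.2.153.136 - 70.2.153.143) does not contain 70.2.153.168
  70.2.155.128/26 (70.2.155.128 - 70.2.155.191) does not contain 70.2.153.168
  70.0.153.128/25 (70.0.153.128 - 70.0.153.255) does not contain 70.2.153.168
  70.2.136.0/23 (70.2.136.0 - 70.2.137.255) does not contain 70.2.153.168
  70.2.184.0/21 (70.2.184.0 - 70.2.191.255) does not contain 70.2.153.168
  70.2.192.0/18 (70.2.192.0 - 70.2.255.255) does not contain 70.2.153.168
  70.0.0.0/15 (70.0.0.0 - 70.1.255.255) does not contain 70.2.153.168
  70.6.0.0/15 (70.6.0.0 - 70.7.255.255) does not contain 70.2.153.168
Longest matching prefix is /14 -> interface ens19.

ens19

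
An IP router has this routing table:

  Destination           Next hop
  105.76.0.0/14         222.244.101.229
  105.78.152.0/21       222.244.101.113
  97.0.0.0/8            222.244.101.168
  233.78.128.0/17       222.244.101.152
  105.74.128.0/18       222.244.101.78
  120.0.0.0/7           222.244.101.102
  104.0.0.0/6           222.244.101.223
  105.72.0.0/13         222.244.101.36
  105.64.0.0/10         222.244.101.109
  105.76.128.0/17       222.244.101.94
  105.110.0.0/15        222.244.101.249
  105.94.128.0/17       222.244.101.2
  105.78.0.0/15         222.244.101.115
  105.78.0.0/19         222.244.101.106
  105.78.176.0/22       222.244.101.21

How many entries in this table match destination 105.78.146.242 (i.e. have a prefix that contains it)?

5

Prefixes containing 105.78.146.242:
  104.0.0.0/6 (104.0.0.0 - 107.255.255.255)
  105.64.0.0/10 (105.64.0.0 - 105.127.255.255)
  105.72.0.0/13 (105.72.0.0 - 105.79.255.255)
  105.76.0.0/14 (105.76.0.0 - 105.79.255.255)
  105.78.0.0/15 (105.78.0.0 - 105.79.255.255)
Total matching entries: 5.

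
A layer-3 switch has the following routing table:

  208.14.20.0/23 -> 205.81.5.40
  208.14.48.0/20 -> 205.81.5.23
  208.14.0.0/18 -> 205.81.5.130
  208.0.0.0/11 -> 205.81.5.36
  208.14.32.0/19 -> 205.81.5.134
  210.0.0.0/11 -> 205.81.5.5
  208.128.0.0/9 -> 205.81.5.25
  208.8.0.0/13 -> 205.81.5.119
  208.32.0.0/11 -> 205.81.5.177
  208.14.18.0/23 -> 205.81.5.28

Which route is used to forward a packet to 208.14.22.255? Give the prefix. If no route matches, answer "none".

Entries matching 208.14.22.255:
  208.0.0.0/11 (208.0.0.0 - 208.31.255.255)
  208.8.0.0/13 (208.8.0.0 - 208.15.255.255)
  208.14.0.0/18 (208.14.0.0 - 208.14.63.255)
Most specific is 208.14.0.0/18.

208.14.0.0/18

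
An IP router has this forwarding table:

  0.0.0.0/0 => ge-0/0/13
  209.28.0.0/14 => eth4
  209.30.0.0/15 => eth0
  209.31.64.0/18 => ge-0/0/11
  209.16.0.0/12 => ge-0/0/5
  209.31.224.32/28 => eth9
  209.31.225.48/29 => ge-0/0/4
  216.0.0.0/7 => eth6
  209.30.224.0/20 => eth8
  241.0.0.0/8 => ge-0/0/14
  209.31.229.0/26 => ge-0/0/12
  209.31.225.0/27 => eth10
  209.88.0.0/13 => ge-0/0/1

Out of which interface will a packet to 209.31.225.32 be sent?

eth0

Routes whose prefix contains 209.31.225.32:
  0.0.0.0/0 (default, matches everything) -> ge-0/0/13
  209.16.0.0/12 (209.16.0.0 - 209.31.255.255) -> ge-0/0/5
  209.28.0.0/14 (209.28.0.0 - 209.31.255.255) -> eth4
  209.30.0.0/15 (209.30.0.0 - 209.31.255.255) -> eth0
More-specific entries that do NOT match:
  209.31.225.48/29 (209.31.225.48 - 209.31.225.55) does not contain 209.31.225.32
  209.31.224.32/28 (209.31.224.32 - 209.31.224.47) does not contain 209.31.225.32
  209.31.225.0/27 (209.31.225.0 - 209.31.225.31) does not contain 209.31.225.32
  209.31.229.0/26 (209.31.229.0 - 209.31.229.63) does not contain 209.31.225.32
  209.30.224.0/20 (209.30.224.0 - 209.30.239.255) does not contain 209.31.225.32
  209.31.64.0/18 (209.31.64.0 - 209.31.127.255) does not contain 209.31.225.32
Longest matching prefix is /15 -> interface eth0.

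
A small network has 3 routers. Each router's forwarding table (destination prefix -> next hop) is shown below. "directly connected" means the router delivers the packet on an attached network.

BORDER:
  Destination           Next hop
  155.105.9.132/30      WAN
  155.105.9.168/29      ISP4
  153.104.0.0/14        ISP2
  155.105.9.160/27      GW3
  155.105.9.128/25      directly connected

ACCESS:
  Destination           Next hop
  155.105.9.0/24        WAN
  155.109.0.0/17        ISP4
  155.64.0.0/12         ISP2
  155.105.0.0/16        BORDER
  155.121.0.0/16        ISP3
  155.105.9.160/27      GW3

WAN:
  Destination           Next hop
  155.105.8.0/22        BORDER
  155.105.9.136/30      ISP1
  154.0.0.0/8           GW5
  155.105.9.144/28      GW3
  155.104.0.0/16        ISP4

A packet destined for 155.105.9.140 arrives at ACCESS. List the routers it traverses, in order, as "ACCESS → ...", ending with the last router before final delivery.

At ACCESS: longest match for 155.105.9.140 is 155.105.9.0/24 -> WAN
At WAN: longest match for 155.105.9.140 is 155.105.8.0/22 -> BORDER
At BORDER: longest match for 155.105.9.140 is 155.105.9.128/25 -> directly connected

ACCESS → WAN → BORDER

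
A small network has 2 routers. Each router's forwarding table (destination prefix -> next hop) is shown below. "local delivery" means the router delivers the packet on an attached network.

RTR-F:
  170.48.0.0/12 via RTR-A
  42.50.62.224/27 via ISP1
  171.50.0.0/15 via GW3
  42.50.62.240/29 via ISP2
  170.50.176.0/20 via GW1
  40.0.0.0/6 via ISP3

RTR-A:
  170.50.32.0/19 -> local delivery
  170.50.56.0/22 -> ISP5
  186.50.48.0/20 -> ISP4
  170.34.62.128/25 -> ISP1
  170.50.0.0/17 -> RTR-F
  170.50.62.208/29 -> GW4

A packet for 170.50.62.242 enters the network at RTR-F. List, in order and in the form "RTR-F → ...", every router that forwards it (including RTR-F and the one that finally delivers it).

At RTR-F: longest match for 170.50.62.242 is 170.48.0.0/12 -> RTR-A
At RTR-A: longest match for 170.50.62.242 is 170.50.32.0/19 -> local delivery

RTR-F → RTR-A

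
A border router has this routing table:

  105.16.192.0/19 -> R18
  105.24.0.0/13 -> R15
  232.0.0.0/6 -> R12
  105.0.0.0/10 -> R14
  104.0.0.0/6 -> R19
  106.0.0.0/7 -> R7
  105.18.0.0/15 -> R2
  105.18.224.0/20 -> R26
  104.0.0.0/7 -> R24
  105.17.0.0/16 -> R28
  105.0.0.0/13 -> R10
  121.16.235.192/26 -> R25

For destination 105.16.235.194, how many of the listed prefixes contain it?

Prefixes containing 105.16.235.194:
  104.0.0.0/6 (104.0.0.0 - 107.255.255.255)
  104.0.0.0/7 (104.0.0.0 - 105.255.255.255)
  105.0.0.0/10 (105.0.0.0 - 105.63.255.255)
Total matching entries: 3.

3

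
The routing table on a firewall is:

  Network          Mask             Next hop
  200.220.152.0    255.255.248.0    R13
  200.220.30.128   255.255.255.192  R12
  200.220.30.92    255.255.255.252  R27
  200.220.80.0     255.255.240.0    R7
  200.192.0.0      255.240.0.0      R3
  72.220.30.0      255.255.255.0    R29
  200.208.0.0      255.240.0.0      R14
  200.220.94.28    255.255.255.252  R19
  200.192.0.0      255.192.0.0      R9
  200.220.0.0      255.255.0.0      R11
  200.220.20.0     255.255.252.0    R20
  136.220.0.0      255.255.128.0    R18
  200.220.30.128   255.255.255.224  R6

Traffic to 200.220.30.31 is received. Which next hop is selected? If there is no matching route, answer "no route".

Routes whose prefix contains 200.220.30.31:
  200.192.0.0/10 (200.192.0.0 - 200.255.255.255) -> R9
  200.208.0.0/12 (200.208.0.0 - 200.223.255.255) -> R14
  200.220.0.0/16 (200.220.0.0 - 200.220.255.255) -> R11
More-specific entries that do NOT match:
  200.220.30.92/30 (200.220.30.92 - 200.220.30.95) does not contain 200.220.30.31
  200.220.94.28/30 (200.220.94.28 - 200.220.94.31) does not contain 200.220.30.31
  200.220.30.128/27 (200.220.30.128 - 200.220.30.159) does not contain 200.220.30.31
  200.220.30.128/26 (200.220.30.128 - 200.220.30.191) does not contain 200.220.30.31
  72.220.30.0/24 (72.220.30.0 - 72.220.30.255) does not contain 200.220.30.31
  200.220.20.0/22 (200.220.20.0 - 200.220.23.255) does not contain 200.220.30.31
  200.220.152.0/21 (200.220.152.0 - 200.220.159.255) does not contain 200.220.30.31
  200.220.80.0/20 (200.220.80.0 - 200.220.95.255) does not contain 200.220.30.31
  136.220.0.0/17 (136.220.0.0 - 136.220.127.255) does not contain 200.220.30.31
Longest matching prefix is /16 -> next hop R11.

R11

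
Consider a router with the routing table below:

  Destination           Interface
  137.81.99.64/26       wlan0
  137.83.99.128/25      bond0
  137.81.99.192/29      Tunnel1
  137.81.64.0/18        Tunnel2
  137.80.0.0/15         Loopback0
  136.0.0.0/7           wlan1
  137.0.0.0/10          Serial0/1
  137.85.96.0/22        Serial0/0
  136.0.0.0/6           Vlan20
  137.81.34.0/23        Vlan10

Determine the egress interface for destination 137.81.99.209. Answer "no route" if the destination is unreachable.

Tunnel2

Routes whose prefix contains 137.81.99.209:
  136.0.0.0/6 (136.0.0.0 - 139.255.255.255) -> Vlan20
  136.0.0.0/7 (136.0.0.0 - 137.255.255.255) -> wlan1
  137.80.0.0/15 (137.80.0.0 - 137.81.255.255) -> Loopback0
  137.81.64.0/18 (137.81.64.0 - 137.81.127.255) -> Tunnel2
More-specific entries that do NOT match:
  137.81.99.192/29 (137.81.99.192 - 137.81.99.199) does not contain 137.81.99.209
  137.81.99.64/26 (137.81.99.64 - 137.81.99.127) does not contain 137.81.99.209
  137.83.99.128/25 (137.83.99.128 - 137.83.99.255) does not contain 137.81.99.209
  137.81.34.0/23 (137.81.34.0 - 137.81.35.255) does not contain 137.81.99.209
  137.85.96.0/22 (137.85.96.0 - 137.85.99.255) does not contain 137.81.99.209
Longest matching prefix is /18 -> interface Tunnel2.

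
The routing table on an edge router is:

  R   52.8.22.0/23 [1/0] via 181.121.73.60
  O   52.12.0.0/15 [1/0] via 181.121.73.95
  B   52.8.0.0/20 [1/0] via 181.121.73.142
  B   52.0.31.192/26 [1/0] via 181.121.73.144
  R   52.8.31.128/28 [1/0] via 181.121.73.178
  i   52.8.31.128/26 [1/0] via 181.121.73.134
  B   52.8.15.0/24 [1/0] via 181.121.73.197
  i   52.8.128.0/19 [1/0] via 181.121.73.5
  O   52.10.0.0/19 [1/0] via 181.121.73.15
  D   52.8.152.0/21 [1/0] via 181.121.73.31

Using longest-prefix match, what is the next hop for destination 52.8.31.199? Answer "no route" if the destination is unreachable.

No entry's prefix contains 52.8.31.199; there is no default route.

no route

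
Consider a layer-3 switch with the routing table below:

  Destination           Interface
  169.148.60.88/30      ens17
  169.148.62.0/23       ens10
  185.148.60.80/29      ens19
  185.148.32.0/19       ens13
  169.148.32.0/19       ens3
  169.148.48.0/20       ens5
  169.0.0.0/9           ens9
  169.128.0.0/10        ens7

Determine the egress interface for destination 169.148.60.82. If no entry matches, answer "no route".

ens5

Routes whose prefix contains 169.148.60.82:
  169.128.0.0/10 (169.128.0.0 - 169.191.255.255) -> ens7
  169.148.32.0/19 (169.148.32.0 - 169.148.63.255) -> ens3
  169.148.48.0/20 (169.148.48.0 - 169.148.63.255) -> ens5
More-specific entries that do NOT match:
  169.148.60.88/30 (169.148.60.88 - 169.148.60.91) does not contain 169.148.60.82
  185.148.60.80/29 (185.148.60.80 - 185.148.60.87) does not contain 169.148.60.82
  169.148.62.0/23 (169.148.62.0 - 169.148.63.255) does not contain 169.148.60.82
Longest matching prefix is /20 -> interface ens5.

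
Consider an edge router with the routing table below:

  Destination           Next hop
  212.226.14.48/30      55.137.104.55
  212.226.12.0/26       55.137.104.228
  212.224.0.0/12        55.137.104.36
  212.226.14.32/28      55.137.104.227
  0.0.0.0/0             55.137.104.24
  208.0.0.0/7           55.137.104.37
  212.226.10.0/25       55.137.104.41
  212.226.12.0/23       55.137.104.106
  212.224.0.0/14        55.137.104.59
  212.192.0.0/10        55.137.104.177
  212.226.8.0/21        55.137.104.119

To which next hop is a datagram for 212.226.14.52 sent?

55.137.104.119

Routes whose prefix contains 212.226.14.52:
  0.0.0.0/0 (default, matches everything) -> 55.137.104.24
  212.192.0.0/10 (212.192.0.0 - 212.255.255.255) -> 55.137.104.177
  212.224.0.0/12 (212.224.0.0 - 212.239.255.255) -> 55.137.104.36
  212.224.0.0/14 (212.224.0.0 - 212.227.255.255) -> 55.137.104.59
  212.226.8.0/21 (212.226.8.0 - 212.226.15.255) -> 55.137.104.119
More-specific entries that do NOT match:
  212.226.14.48/30 (212.226.14.48 - 212.226.14.51) does not contain 212.226.14.52
  212.226.14.32/28 (212.226.14.32 - 212.226.14.47) does not contain 212.226.14.52
  212.226.12.0/26 (212.226.12.0 - 212.226.12.63) does not contain 212.226.14.52
  212.226.10.0/25 (212.226.10.0 - 212.226.10.127) does not contain 212.226.14.52
  212.226.12.0/23 (212.226.12.0 - 212.226.13.255) does not contain 212.226.14.52
Longest matching prefix is /21 -> next hop 55.137.104.119.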